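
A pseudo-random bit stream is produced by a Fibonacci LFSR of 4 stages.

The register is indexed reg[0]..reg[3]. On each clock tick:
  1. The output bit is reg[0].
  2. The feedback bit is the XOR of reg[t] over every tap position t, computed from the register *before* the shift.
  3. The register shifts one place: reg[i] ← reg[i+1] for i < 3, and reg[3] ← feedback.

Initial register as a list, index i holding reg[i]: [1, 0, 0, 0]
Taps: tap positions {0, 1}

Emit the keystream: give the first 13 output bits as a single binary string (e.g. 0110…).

step | reg (before) | out | fb
   0 | 1000 | 1 | 1
   1 | 0001 | 0 | 0
   2 | 0010 | 0 | 0
   3 | 0100 | 0 | 1
   4 | 1001 | 1 | 1
   5 | 0011 | 0 | 0
   6 | 0110 | 0 | 1
   7 | 1101 | 1 | 0
   8 | 1010 | 1 | 1
   9 | 0101 | 0 | 1
  10 | 1011 | 1 | 1
  11 | 0111 | 0 | 1
  12 | 1111 | 1 | 0

1000100110101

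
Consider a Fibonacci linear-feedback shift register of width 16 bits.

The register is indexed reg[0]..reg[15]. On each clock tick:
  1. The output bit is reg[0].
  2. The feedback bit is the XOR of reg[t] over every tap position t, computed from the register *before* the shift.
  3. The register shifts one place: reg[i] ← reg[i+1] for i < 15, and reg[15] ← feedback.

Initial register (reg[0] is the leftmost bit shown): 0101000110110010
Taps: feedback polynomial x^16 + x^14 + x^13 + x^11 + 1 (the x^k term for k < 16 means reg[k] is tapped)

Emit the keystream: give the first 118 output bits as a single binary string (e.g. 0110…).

0101000110110010000000011111110100001010011111101000110010100110110101011100000011110000010111100101111011000000010001

k : reg_k → out_k, fb_k
0: 0101000110110010 → 0, fb=0
1: 1010001101100100 → 1, fb=0
2: 0100011011001000 → 0, fb=0
3: 1000110110010000 → 1, fb=0
4: 0001101100100000 → 0, fb=0
5: 0011011001000000 → 0, fb=0
6: 0110110010000000 → 0, fb=0
7: 1101100100000000 → 1, fb=1
8: 1011001000000001 → 1, fb=1
9: 0110010000000011 → 0, fb=1
10: 1100100000000111 → 1, fb=1
11: 1001000000001111 → 1, fb=1
12: 0010000000011111 → 0, fb=1
13: 0100000000111111 → 0, fb=1
14: 1000000001111111 → 1, fb=0
15: 0000000011111110 → 0, fb=1
16: 0000000111111101 → 0, fb=0
17: 0000001111111010 → 0, fb=0
18: 0000011111110100 → 0, fb=0
19: 0000111111101000 → 0, fb=0
20: 0001111111010000 → 0, fb=1
21: 0011111110100001 → 0, fb=0
22: 0111111101000010 → 0, fb=1
23: 1111111010000101 → 1, fb=0
24: 1111110100001010 → 1, fb=0
25: 1111101000010100 → 1, fb=1
26: 1111010000101001 → 1, fb=1
27: 1110100001010011 → 1, fb=1
28: 1101000010100111 → 1, fb=1
29: 1010000101001111 → 1, fb=1
30: 0100001010011111 → 0, fb=1
31: 1000010100111111 → 1, fb=0
32: 0000101001111110 → 0, fb=1
33: 0001010011111101 → 0, fb=0
34: 0010100111111010 → 0, fb=0
35: 0101001111110100 → 0, fb=0
36: 1010011111101000 → 1, fb=1
37: 0100111111010001 → 0, fb=1
38: 1001111110100011 → 1, fb=0
39: 0011111101000110 → 0, fb=0
40: 0111111010001100 → 0, fb=1
41: 1111110100011001 → 1, fb=0
42: 1111101000110010 → 1, fb=1
43: 1111010001100101 → 1, fb=0
44: 1110100011001010 → 1, fb=0
45: 1101000110010100 → 1, fb=1
46: 1010001100101001 → 1, fb=1
47: 0100011001010011 → 0, fb=0
48: 1000110010100110 → 1, fb=1
49: 0001100101001101 → 0, fb=1
50: 0011001010011011 → 0, fb=0
51: 0110010100110110 → 0, fb=1
52: 1100101001101101 → 1, fb=0
53: 1001010011011010 → 1, fb=1
54: 0010100110110101 → 0, fb=0
55: 0101001101101010 → 0, fb=1
56: 1010011011010101 → 1, fb=1
57: 0100110110101011 → 0, fb=1
58: 1001101101010111 → 1, fb=0
59: 0011011010101110 → 0, fb=0
60: 0110110101011100 → 0, fb=0
61: 1101101010111000 → 1, fb=0
62: 1011010101110000 → 1, fb=0
63: 0110101011100000 → 0, fb=0
64: 1101010111000000 → 1, fb=1
65: 1010101110000001 → 1, fb=1
66: 0101011100000011 → 0, fb=1
67: 1010111000000111 → 1, fb=1
68: 0101110000001111 → 0, fb=0
69: 1011100000011110 → 1, fb=0
70: 0111000000111100 → 0, fb=0
71: 1110000001111000 → 1, fb=0
72: 1100000011110000 → 1, fb=0
73: 1000000111100000 → 1, fb=1
74: 0000001111000001 → 0, fb=0
75: 0000011110000010 → 0, fb=1
76: 0000111100000101 → 0, fb=1
77: 0001111000001011 → 0, fb=1
78: 0011110000010111 → 0, fb=1
79: 0111100000101111 → 0, fb=0
80: 1111000001011110 → 1, fb=0
81: 1110000010111100 → 1, fb=1
82: 1100000101111001 → 1, fb=0
83: 1000001011110010 → 1, fb=1
84: 0000010111100101 → 0, fb=1
85: 0000101111001011 → 0, fb=1
86: 0001011110010111 → 0, fb=1
87: 0010111100101111 → 0, fb=0
88: 0101111001011110 → 0, fb=1
89: 1011110010111101 → 1, fb=1
90: 0111100101111011 → 0, fb=0
91: 1111001011110110 → 1, fb=0
92: 1110010111101100 → 1, fb=0
93: 1100101111011000 → 1, fb=0
94: 1001011110110000 → 1, fb=0
95: 0010111101100000 → 0, fb=0
96: 0101111011000000 → 0, fb=0
97: 1011110110000000 → 1, fb=1
98: 0111101100000001 → 0, fb=0
99: 1111011000000010 → 1, fb=0
100: 1110110000000100 → 1, fb=0
101: 1101100000001000 → 1, fb=1
102: 1011000000010001 → 1, fb=0
103: 0110000000100010 → 0, fb=1
104: 1100000001000101 → 1, fb=0
105: 1000000010001010 → 1, fb=0
106: 0000000100010100 → 0, fb=0
107: 0000001000101000 → 0, fb=0
108: 0000010001010000 → 0, fb=1
109: 0000100010100001 → 0, fb=0
110: 0001000101000010 → 0, fb=1
111: 0010001010000101 → 0, fb=1
112: 0100010100001011 → 0, fb=1
113: 1000101000010111 → 1, fb=0
114: 0001010000101110 → 0, fb=0
115: 0010100001011100 → 0, fb=0
116: 0101000010111000 → 0, fb=1
117: 1010000101110001 → 1, fb=0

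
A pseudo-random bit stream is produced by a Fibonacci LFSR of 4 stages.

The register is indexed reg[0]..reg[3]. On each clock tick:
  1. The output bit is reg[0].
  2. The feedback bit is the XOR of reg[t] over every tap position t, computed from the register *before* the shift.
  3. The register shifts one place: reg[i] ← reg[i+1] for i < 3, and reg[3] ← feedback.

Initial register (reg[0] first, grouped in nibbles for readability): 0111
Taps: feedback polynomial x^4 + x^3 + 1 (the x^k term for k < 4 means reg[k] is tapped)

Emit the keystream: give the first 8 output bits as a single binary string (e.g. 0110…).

tick  register→output (feedback)
  0  0111→0 (1)
  1  1111→1 (0)
  2  1110→1 (1)
  3  1101→1 (0)
  4  1010→1 (1)
  5  0101→0 (1)
  6  1011→1 (0)
  7  0110→0 (0)

01111010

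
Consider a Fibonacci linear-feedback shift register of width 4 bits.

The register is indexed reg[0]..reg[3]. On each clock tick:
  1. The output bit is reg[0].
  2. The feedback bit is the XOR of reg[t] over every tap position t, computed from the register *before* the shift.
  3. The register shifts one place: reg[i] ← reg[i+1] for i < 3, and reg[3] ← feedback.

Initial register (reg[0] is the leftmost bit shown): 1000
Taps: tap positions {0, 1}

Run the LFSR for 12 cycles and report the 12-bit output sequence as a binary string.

100010011010

k : reg_k → out_k, fb_k
0: 1000 → 1, fb=1
1: 0001 → 0, fb=0
2: 0010 → 0, fb=0
3: 0100 → 0, fb=1
4: 1001 → 1, fb=1
5: 0011 → 0, fb=0
6: 0110 → 0, fb=1
7: 1101 → 1, fb=0
8: 1010 → 1, fb=1
9: 0101 → 0, fb=1
10: 1011 → 1, fb=1
11: 0111 → 0, fb=1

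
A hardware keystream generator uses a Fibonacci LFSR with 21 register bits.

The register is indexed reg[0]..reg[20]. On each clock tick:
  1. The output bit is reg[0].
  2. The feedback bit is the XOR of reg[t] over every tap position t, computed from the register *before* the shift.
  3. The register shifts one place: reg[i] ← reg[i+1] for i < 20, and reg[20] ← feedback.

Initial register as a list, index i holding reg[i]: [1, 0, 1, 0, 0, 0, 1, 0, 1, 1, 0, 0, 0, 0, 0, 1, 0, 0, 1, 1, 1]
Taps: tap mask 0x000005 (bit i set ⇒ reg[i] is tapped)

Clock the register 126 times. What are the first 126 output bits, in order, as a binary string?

101000101100000100111001010011100010111011100011101101001010101101101011001100000011011000111111100001110111011000001100110101

step | reg (before) | out | fb
   0 | 101000101100000100111 | 1 | 0
   1 | 010001011000001001110 | 0 | 0
   2 | 100010110000010011100 | 1 | 1
   3 | 000101100000100111001 | 0 | 0
   4 | 001011000001001110010 | 0 | 1
   5 | 010110000010011100101 | 0 | 0
   6 | 101100000100111001010 | 1 | 0
   7 | 011000001001110010100 | 0 | 1
   8 | 110000010011100101001 | 1 | 1
   9 | 100000100111001010011 | 1 | 1
  10 | 000001001110010100111 | 0 | 0
  11 | 000010011100101001110 | 0 | 0
  12 | 000100111001010011100 | 0 | 0
  13 | 001001110010100111000 | 0 | 1
  14 | 010011100101001110001 | 0 | 0
  15 | 100111001010011100010 | 1 | 1
  16 | 001110010100111000101 | 0 | 1
  17 | 011100101001110001011 | 0 | 1
  18 | 111001010011100010111 | 1 | 0
  19 | 110010100111000101110 | 1 | 1
  20 | 100101001110001011101 | 1 | 1
  21 | 001010011100010111011 | 0 | 1
  22 | 010100111000101110111 | 0 | 0
  23 | 101001110001011101110 | 1 | 0
  24 | 010011100010111011100 | 0 | 0
  25 | 100111000101110111000 | 1 | 1
  26 | 001110001011101110001 | 0 | 1
  27 | 011100010111011100011 | 0 | 1
  28 | 111000101110111000111 | 1 | 0
  29 | 110001011101110001110 | 1 | 1
  30 | 100010111011100011101 | 1 | 1
  31 | 000101110111000111011 | 0 | 0
  32 | 001011101110001110110 | 0 | 1
  33 | 010111011100011101101 | 0 | 0
  34 | 101110111000111011010 | 1 | 0
  35 | 011101110001110110100 | 0 | 1
  36 | 111011100011101101001 | 1 | 0
  37 | 110111000111011010010 | 1 | 1
  38 | 101110001110110100101 | 1 | 0
  39 | 011100011101101001010 | 0 | 1
  40 | 111000111011010010101 | 1 | 0
  41 | 110001110110100101010 | 1 | 1
  42 | 100011101101001010101 | 1 | 1
  43 | 000111011010010101011 | 0 | 0
  44 | 001110110100101010110 | 0 | 1
  45 | 011101101001010101101 | 0 | 1
  46 | 111011010010101011011 | 1 | 0
  47 | 110110100101010110110 | 1 | 1
  48 | 101101001010101101101 | 1 | 0
  49 | 011010010101011011010 | 0 | 1
  50 | 110100101010110110101 | 1 | 1
  51 | 101001010101101101011 | 1 | 0
  52 | 010010101011011010110 | 0 | 0
  53 | 100101010110110101100 | 1 | 1
  54 | 001010101101101011001 | 0 | 1
  55 | 010101011011010110011 | 0 | 0
  56 | 101010110110101100110 | 1 | 0
  57 | 010101101101011001100 | 0 | 0
  58 | 101011011010110011000 | 1 | 0
  59 | 010110110101100110000 | 0 | 0
  60 | 101101101011001100000 | 1 | 0
  61 | 011011010110011000000 | 0 | 1
  62 | 110110101100110000001 | 1 | 1
  63 | 101101011001100000011 | 1 | 0
  64 | 011010110011000000110 | 0 | 1
  65 | 110101100110000001101 | 1 | 1
  66 | 101011001100000011011 | 1 | 0
  67 | 010110011000000110110 | 0 | 0
  68 | 101100110000001101100 | 1 | 0
  69 | 011001100000011011000 | 0 | 1
  70 | 110011000000110110001 | 1 | 1
  71 | 100110000001101100011 | 1 | 1
  72 | 001100000011011000111 | 0 | 1
  73 | 011000000110110001111 | 0 | 1
  74 | 110000001101100011111 | 1 | 1
  75 | 100000011011000111111 | 1 | 1
  76 | 000000110110001111111 | 0 | 0
  77 | 000001101100011111110 | 0 | 0
  78 | 000011011000111111100 | 0 | 0
  79 | 000110110001111111000 | 0 | 0
  80 | 001101100011111110000 | 0 | 1
  81 | 011011000111111100001 | 0 | 1
  82 | 110110001111111000011 | 1 | 1
  83 | 101100011111110000111 | 1 | 0
  84 | 011000111111100001110 | 0 | 1
  85 | 110001111111000011101 | 1 | 1
  86 | 100011111110000111011 | 1 | 1
  87 | 000111111100001110111 | 0 | 0
  88 | 001111111000011101110 | 0 | 1
  89 | 011111110000111011101 | 0 | 1
  90 | 111111100001110111011 | 1 | 0
  91 | 111111000011101110110 | 1 | 0
  92 | 111110000111011101100 | 1 | 0
  93 | 111100001110111011000 | 1 | 0
  94 | 111000011101110110000 | 1 | 0
  95 | 110000111011101100000 | 1 | 1
  96 | 100001110111011000001 | 1 | 1
  97 | 000011101110110000011 | 0 | 0
  98 | 000111011101100000110 | 0 | 0
  99 | 001110111011000001100 | 0 | 1
 100 | 011101110110000011001 | 0 | 1
 101 | 111011101100000110011 | 1 | 0
 102 | 110111011000001100110 | 1 | 1
 103 | 101110110000011001101 | 1 | 0
 104 | 011101100000110011010 | 0 | 1
 105 | 111011000001100110101 | 1 | 0
 106 | 110110000011001101010 | 1 | 1
 107 | 101100000110011010101 | 1 | 0
 108 | 011000001100110101010 | 0 | 1
 109 | 110000011001101010101 | 1 | 1
 110 | 100000110011010101011 | 1 | 1
 111 | 000001100110101010111 | 0 | 0
 112 | 000011001101010101110 | 0 | 0
 113 | 000110011010101011100 | 0 | 0
 114 | 001100110101010111000 | 0 | 1
 115 | 011001101010101110001 | 0 | 1
 116 | 110011010101011100011 | 1 | 1
 117 | 100110101010111000111 | 1 | 1
 118 | 001101010101110001111 | 0 | 1
 119 | 011010101011100011111 | 0 | 1
 120 | 110101010111000111111 | 1 | 1
 121 | 101010101110001111111 | 1 | 0
 122 | 010101011100011111110 | 0 | 0
 123 | 101010111000111111100 | 1 | 0
 124 | 010101110001111111000 | 0 | 0
 125 | 101011100011111110000 | 1 | 0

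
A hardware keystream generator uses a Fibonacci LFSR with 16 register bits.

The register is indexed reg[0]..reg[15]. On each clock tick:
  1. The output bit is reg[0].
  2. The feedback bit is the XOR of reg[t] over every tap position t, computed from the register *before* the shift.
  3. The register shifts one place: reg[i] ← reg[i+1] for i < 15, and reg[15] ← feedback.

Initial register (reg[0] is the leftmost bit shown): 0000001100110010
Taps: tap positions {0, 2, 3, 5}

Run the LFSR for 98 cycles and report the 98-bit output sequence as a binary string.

tick  register→output (feedback)
  0  0000001100110010→0 (0)
  1  0000011001100100→0 (1)
  2  0000110011001001→0 (1)
  3  0001100110010011→0 (1)
  4  0011001100100111→0 (0)
  5  0110011001001110→0 (0)
  6  1100110010011100→1 (0)
  7  1001100100111000→1 (0)
  8  0011001001110000→0 (0)
  9  0110010011100000→0 (0)
 10  1100100111000000→1 (1)
 11  1001001110000001→1 (0)
 12  0010011100000010→0 (0)
 13  0100111000000100→0 (1)
 14  1001110000001001→1 (1)
 15  0011100000010011→0 (0)
 16  0111000000100110→0 (0)
 17  1110000001001100→1 (0)
 18  1100000010011000→1 (1)
 19  1000000100110001→1 (1)
 20  0000001001100011→0 (0)
 21  0000010011000110→0 (1)
 22  0000100110001101→0 (0)
 23  0001001100011010→0 (1)
 24  0010011000110101→0 (0)
 25  0100110001101010→0 (1)
 26  1001100011010101→1 (0)
 27  0011000110101010→0 (0)
 28  0110001101010100→0 (1)
 29  1100011010101001→1 (0)
 30  1000110101010010→1 (0)
 31  0001101010100100→0 (1)
 32  0011010101001001→0 (1)
 33  0110101010010011→0 (1)
 34  1101010100100111→1 (1)
 35  1010101001001111→1 (0)
 36  0101010010011110→0 (0)
 37  1010100100111100→1 (0)
 38  0101001001111000→0 (1)
 39  1010010011110001→1 (1)
 40  0100100111100011→0 (0)
 41  1001001111000110→1 (0)
 42  0010011110001100→0 (0)
 43  0100111100011000→0 (1)
 44  1001111000110001→1 (1)
 45  0011110001100011→0 (1)
 46  0111100011000111→0 (0)
 47  1111000110001110→1 (1)
 48  1110001100011101→1 (0)
 49  1100011000111010→1 (0)
 50  1000110001110100→1 (0)
 51  0001100011101000→0 (1)
 52  0011000111010001→0 (0)
 53  0110001110100010→0 (1)
 54  1100011101000101→1 (0)
 55  1000111010001010→1 (0)
 56  0001110100010100→0 (0)
 57  0011101000101000→0 (0)
 58  0111010001010000→0 (1)
 59  1110100010100001→1 (0)
 60  1101000101000010→1 (0)
 61  1010001010000100→1 (0)
 62  0100010100001000→0 (1)
 63  1000101000010001→1 (1)
 64  0001010000100011→0 (0)
 65  0010100001000110→0 (1)
 66  0101000010001101→0 (1)
 67  1010000100011011→1 (0)
 68  0100001000110110→0 (0)
 69  1000010001101100→1 (0)
 70  0000100011011000→0 (0)
 71  0001000110110000→0 (1)
 72  0010001101100001→0 (1)
 73  0100011011000011→0 (1)
 74  1000110110000111→1 (0)
 75  0001101100001110→0 (1)
 76  0011011000011101→0 (1)
 77  0110110000111011→0 (0)
 78  1101100001110110→1 (0)
 79  1011000011101100→1 (1)
 80  0110000111011001→0 (1)
 81  1100001110110011→1 (1)
 82  1000011101100111→1 (0)
 83  0000111011001110→0 (1)
 84  0001110110011101→0 (0)
 85  0011101100111010→0 (0)
 86  0111011001110100→0 (1)
 87  1110110011101001→1 (1)
 88  1101100111010011→1 (0)
 89  1011001110100110→1 (1)
 90  0110011101001101→0 (0)
 91  1100111010011010→1 (0)
 92  1001110100110100→1 (1)
 93  0011101001101001→0 (0)
 94  0111010011010010→0 (1)
 95  1110100110100101→1 (0)
 96  1101001101001010→1 (0)
 97  1010011010010100→1 (1)

00000011001100100111000000100110001101010100100111100011000111010001010000100011011000011101100111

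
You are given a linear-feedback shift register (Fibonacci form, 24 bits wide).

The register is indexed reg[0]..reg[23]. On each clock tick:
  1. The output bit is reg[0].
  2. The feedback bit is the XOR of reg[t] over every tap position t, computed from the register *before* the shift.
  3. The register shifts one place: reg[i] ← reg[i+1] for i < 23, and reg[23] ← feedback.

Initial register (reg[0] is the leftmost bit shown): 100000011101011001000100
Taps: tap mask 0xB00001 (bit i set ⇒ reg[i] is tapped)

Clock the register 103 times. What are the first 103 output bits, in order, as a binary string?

1000000111010110010001000111000010001010110111000010010001111100111101101110010011001110100010100000011

tick  register→output (feedback)
  0  100000011101011001000100→1 (0)
  1  000000111010110010001000→0 (1)
  2  000001110101100100010001→0 (1)
  3  000011101011001000100011→0 (1)
  4  000111010110010001000111→0 (0)
  5  001110101100100010001110→0 (0)
  6  011101011001000100011100→0 (0)
  7  111010110010001000111000→1 (0)
  8  110101100100010001110000→1 (1)
  9  101011001000100011100001→1 (0)
 10  010110010001000111000010→0 (0)
 11  101100100010001110000100→1 (0)
 12  011001000100011100001000→0 (1)
 13  110010001000111000010001→1 (0)
 14  100100010001110000100010→1 (1)
 15  001000100011100001000101→0 (0)
 16  010001000111000010001010→0 (1)
 17  100010001110000100010101→1 (1)
 18  000100011100001000101011→0 (0)
 19  001000111000010001010110→0 (1)
 20  010001110000100010101101→0 (1)
 21  100011100001000101011011→1 (1)
 22  000111000010001010110111→0 (0)
 23  001110000100010101101110→0 (0)
 24  011100001000101011011100→0 (0)
 25  111000010001010110111000→1 (0)
 26  110000100010101101110000→1 (1)
 27  100001000101011011100001→1 (0)
 28  000010001010110111000010→0 (0)
 29  000100010101101110000100→0 (1)
 30  001000101011011100001001→0 (0)
 31  010001010110111000010010→0 (0)
 32  100010101101110000100100→1 (0)
 33  000101011011100001001000→0 (1)
 34  001010110111000010010001→0 (1)
 35  010101101110000100100011→0 (1)
 36  101011011100001001000111→1 (1)
 37  010110111000010010001111→0 (1)
 38  101101110000100100011111→1 (0)
 39  011011100001001000111110→0 (0)
 40  110111000010010001111100→1 (1)
 41  101110000100100011111001→1 (1)
 42  011100001001000111110011→0 (1)
 43  111000010010001111100111→1 (1)
 44  110000100100011111001111→1 (0)
 45  100001001000111110011110→1 (1)
 46  000010010001111100111101→0 (1)
 47  000100100011111001111011→0 (0)
 48  001001000111110011110110→0 (1)
 49  010010001111100111101101→0 (1)
 50  100100011111001111011011→1 (1)
 51  001000111110011110110111→0 (0)
 52  010001111100111101101110→0 (0)
 53  100011111001111011011100→1 (1)
 54  000111110011110110111001→0 (0)
 55  001111100111101101110010→0 (0)
 56  011111001111011011100100→0 (1)
 57  111110011110110111001001→1 (1)
 58  111100111101101110010011→1 (0)
 59  111001111011011100100110→1 (0)
 60  110011110110111001001100→1 (1)
 61  100111101101110010011001→1 (1)
 62  001111011011100100110011→0 (1)
 63  011110110111001001100111→0 (0)
 64  111101101110010011001110→1 (1)
 65  111011011100100110011101→1 (0)
 66  110110111001001100111010→1 (0)
 67  101101110010011001110100→1 (0)
 68  011011100100110011101000→0 (1)
 69  110111001001100111010001→1 (0)
 70  101110010011001110100010→1 (1)
 71  011100100110011101000101→0 (0)
 72  111001001100111010001010→1 (0)
 73  110010011001110100010100→1 (0)
 74  100100110011101000101000→1 (0)
 75  001001100111010001010000→0 (0)
 76  010011001110100010100000→0 (0)
 77  100110011101000101000000→1 (1)
 78  001100111010001010000001→0 (1)
 79  011001110100010100000011→0 (1)
 80  110011101000101000000111→1 (1)
 81  100111010001010000001111→1 (0)
 82  001110100010100000011110→0 (0)
 83  011101000101000000111100→0 (0)
 84  111010001010000001111000→1 (0)
 85  110100010100000011110000→1 (1)
 86  101000101000000111100001→1 (0)
 87  010001010000001111000010→0 (0)
 88  100010100000011110000100→1 (0)
 89  000101000000111100001000→0 (1)
 90  001010000001111000010001→0 (1)
 91  010100000011110000100011→0 (1)
 92  101000000111100001000111→1 (1)
 93  010000001111000010001111→0 (1)
 94  100000011110000100011111→1 (0)
 95  000000111100001000111110→0 (0)
 96  000001111000010001111100→0 (0)
 97  000011110000100011111000→0 (1)
 98  000111100001000111110001→0 (1)
 99  001111000010001111100011→0 (1)
100  011110000100011111000111→0 (0)
101  111100001000111110001110→1 (1)
102  111000010001111100011101→1 (0)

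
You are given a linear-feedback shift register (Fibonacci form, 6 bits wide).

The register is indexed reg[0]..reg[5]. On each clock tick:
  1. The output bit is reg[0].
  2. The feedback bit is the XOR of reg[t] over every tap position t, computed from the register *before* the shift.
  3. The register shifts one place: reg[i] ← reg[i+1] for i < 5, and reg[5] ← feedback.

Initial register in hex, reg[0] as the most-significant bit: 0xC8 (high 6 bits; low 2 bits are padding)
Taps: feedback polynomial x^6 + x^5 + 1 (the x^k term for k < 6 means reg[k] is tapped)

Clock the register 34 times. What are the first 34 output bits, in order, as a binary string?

1100101000110000100000111111010101

step | reg (before) | out | fb
   0 | 110010 | 1 | 1
   1 | 100101 | 1 | 0
   2 | 001010 | 0 | 0
   3 | 010100 | 0 | 0
   4 | 101000 | 1 | 1
   5 | 010001 | 0 | 1
   6 | 100011 | 1 | 0
   7 | 000110 | 0 | 0
   8 | 001100 | 0 | 0
   9 | 011000 | 0 | 0
  10 | 110000 | 1 | 1
  11 | 100001 | 1 | 0
  12 | 000010 | 0 | 0
  13 | 000100 | 0 | 0
  14 | 001000 | 0 | 0
  15 | 010000 | 0 | 0
  16 | 100000 | 1 | 1
  17 | 000001 | 0 | 1
  18 | 000011 | 0 | 1
  19 | 000111 | 0 | 1
  20 | 001111 | 0 | 1
  21 | 011111 | 0 | 1
  22 | 111111 | 1 | 0
  23 | 111110 | 1 | 1
  24 | 111101 | 1 | 0
  25 | 111010 | 1 | 1
  26 | 110101 | 1 | 0
  27 | 101010 | 1 | 1
  28 | 010101 | 0 | 1
  29 | 101011 | 1 | 0
  30 | 010110 | 0 | 0
  31 | 101100 | 1 | 1
  32 | 011001 | 0 | 1
  33 | 110011 | 1 | 0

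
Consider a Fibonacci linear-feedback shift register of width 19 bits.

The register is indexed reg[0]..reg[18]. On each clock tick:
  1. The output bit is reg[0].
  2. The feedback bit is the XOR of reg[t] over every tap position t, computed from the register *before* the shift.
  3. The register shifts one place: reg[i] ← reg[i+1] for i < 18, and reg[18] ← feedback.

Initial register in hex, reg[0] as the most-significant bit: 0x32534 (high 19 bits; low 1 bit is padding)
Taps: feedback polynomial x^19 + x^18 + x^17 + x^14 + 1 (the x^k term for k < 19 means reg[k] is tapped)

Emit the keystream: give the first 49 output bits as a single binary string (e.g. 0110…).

tick  register→output (feedback)
  0  0011001001010011010→0 (0)
  1  0110010010100110100→0 (1)
  2  1100100101001101001→1 (0)
  3  1001001010011010010→1 (1)
  4  0010010100110100101→0 (1)
  5  0100101001101001011→0 (0)
  6  1001010011010010110→1 (1)
  7  0010100110100101101→0 (1)
  8  0101001101001011011→0 (1)
  9  1010011010010110111→1 (0)
 10  0100110100101101110→0 (1)
 11  1001101001011011101→1 (1)
 12  0011010010110111011→0 (1)
 13  0110100101101110111→0 (1)
 14  1101001011011101111→1 (1)
 15  1010010110111011111→1 (0)
 16  0100101101110111110→0 (0)
 17  1001011011101111100→1 (0)
 18  0010110111011111000→0 (1)
 19  0101101110111110001→0 (0)
 20  1011011101111100010→1 (0)
 21  0110111011111000100→0 (0)
 22  1101110111110001000→1 (1)
 23  1011101111100010001→1 (1)
 24  0111011111000100011→0 (0)
 25  1110111110001000110→1 (0)
 26  1101111100010001100→1 (1)
 27  1011111000100011001→1 (1)
 28  0111110001000110011→0 (1)
 29  1111100010001100111→1 (1)
 30  1111000100011001111→1 (1)
 31  1110001000110011111→1 (0)
 32  1100010001100111110→1 (1)
 33  1000100011001111101→1 (1)
 34  0001000110011111011→0 (1)
 35  0010001100111110111→0 (1)
 36  0100011001111101111→0 (0)
 37  1000110011111011110→1 (1)
 38  0001100111110111101→0 (0)
 39  0011001111101111010→0 (0)
 40  0110011111011110100→0 (1)
 41  1100111110111101001→1 (0)
 42  1001111101111010010→1 (1)
 43  0011111011110100101→0 (1)
 44  0111110111101001011→0 (0)
 45  1111101111010010110→1 (1)
 46  1111011110100101101→1 (0)
 47  1110111101001011010→1 (1)
 48  1101111010010110101→1 (1)

0011001001010011010010110111011111000100011001111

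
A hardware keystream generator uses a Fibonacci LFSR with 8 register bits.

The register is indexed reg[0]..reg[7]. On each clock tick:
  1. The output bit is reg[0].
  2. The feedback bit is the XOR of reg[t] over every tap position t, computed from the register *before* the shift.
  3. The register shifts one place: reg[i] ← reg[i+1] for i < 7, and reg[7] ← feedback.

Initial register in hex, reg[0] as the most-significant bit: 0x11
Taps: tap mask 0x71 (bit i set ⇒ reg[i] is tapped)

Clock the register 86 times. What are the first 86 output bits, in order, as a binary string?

00010001011101011110110111110000110100110101101101010000010011101100100100110000001110

k : reg_k → out_k, fb_k
0: 00010001 → 0, fb=0
1: 00100010 → 0, fb=1
2: 01000101 → 0, fb=1
3: 10001011 → 1, fb=1
4: 00010111 → 0, fb=0
5: 00101110 → 0, fb=1
6: 01011101 → 0, fb=0
7: 10111010 → 1, fb=1
8: 01110101 → 0, fb=1
9: 11101011 → 1, fb=1
10: 11010111 → 1, fb=1
11: 10101111 → 1, fb=0
12: 01011110 → 0, fb=1
13: 10111101 → 1, fb=1
14: 01111011 → 0, fb=0
15: 11110110 → 1, fb=1
16: 11101101 → 1, fb=1
17: 11011011 → 1, fb=1
18: 10110111 → 1, fb=1
19: 01101111 → 0, fb=1
20: 11011111 → 1, fb=0
21: 10111110 → 1, fb=0
22: 01111100 → 0, fb=0
23: 11111000 → 1, fb=0
24: 11110000 → 1, fb=1
25: 11100001 → 1, fb=1
26: 11000011 → 1, fb=0
27: 10000110 → 1, fb=1
28: 00001101 → 0, fb=0
29: 00011010 → 0, fb=0
30: 00110100 → 0, fb=1
31: 01101001 → 0, fb=1
32: 11010011 → 1, fb=0
33: 10100110 → 1, fb=1
34: 01001101 → 0, fb=0
35: 10011010 → 1, fb=1
36: 00110101 → 0, fb=1
37: 01101011 → 0, fb=0
38: 11010110 → 1, fb=1
39: 10101101 → 1, fb=1
40: 01011011 → 0, fb=0
41: 10110110 → 1, fb=1
42: 01101101 → 0, fb=0
43: 11011010 → 1, fb=1
44: 10110101 → 1, fb=0
45: 01101010 → 0, fb=0
46: 11010100 → 1, fb=0
47: 10101000 → 1, fb=0
48: 01010000 → 0, fb=0
49: 10100000 → 1, fb=1
50: 01000001 → 0, fb=0
51: 10000010 → 1, fb=0
52: 00000100 → 0, fb=1
53: 00001001 → 0, fb=1
54: 00010011 → 0, fb=1
55: 00100111 → 0, fb=0
56: 01001110 → 0, fb=1
57: 10011101 → 1, fb=1
58: 00111011 → 0, fb=0
59: 01110110 → 0, fb=0
60: 11101100 → 1, fb=1
61: 11011001 → 1, fb=0
62: 10110010 → 1, fb=0
63: 01100100 → 0, fb=1
64: 11001001 → 1, fb=0
65: 10010010 → 1, fb=0
66: 00100100 → 0, fb=1
67: 01001001 → 0, fb=1
68: 10010011 → 1, fb=0
69: 00100110 → 0, fb=0
70: 01001100 → 0, fb=0
71: 10011000 → 1, fb=0
72: 00110000 → 0, fb=0
73: 01100000 → 0, fb=0
74: 11000000 → 1, fb=1
75: 10000001 → 1, fb=1
76: 00000011 → 0, fb=1
77: 00000111 → 0, fb=0
78: 00001110 → 0, fb=1
79: 00011101 → 0, fb=0
80: 00111010 → 0, fb=0
81: 01110100 → 0, fb=1
82: 11101001 → 1, fb=0
83: 11010010 → 1, fb=0
84: 10100100 → 1, fb=0
85: 01001000 → 0, fb=1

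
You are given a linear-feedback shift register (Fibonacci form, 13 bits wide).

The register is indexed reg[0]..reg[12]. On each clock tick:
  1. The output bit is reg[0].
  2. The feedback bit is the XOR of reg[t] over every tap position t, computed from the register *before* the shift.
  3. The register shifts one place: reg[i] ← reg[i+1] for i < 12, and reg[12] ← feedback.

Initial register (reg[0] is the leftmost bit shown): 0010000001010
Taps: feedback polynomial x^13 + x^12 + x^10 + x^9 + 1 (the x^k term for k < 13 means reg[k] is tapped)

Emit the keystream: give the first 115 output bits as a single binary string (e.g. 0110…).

0010000001010100100100010001101110000000100001110001101101000111100111111101001011110101101011110010110000101011001

step | reg (before) | out | fb
   0 | 0010000001010 | 0 | 1
   1 | 0100000010101 | 0 | 0
   2 | 1000000101010 | 1 | 0
   3 | 0000001010100 | 0 | 1
   4 | 0000010101001 | 0 | 0
   5 | 0000101010010 | 0 | 0
   6 | 0001010100100 | 0 | 1
   7 | 0010101001001 | 0 | 0
   8 | 0101010010010 | 0 | 0
   9 | 1010100100100 | 1 | 0
  10 | 0101001001000 | 0 | 1
  11 | 1010010010001 | 1 | 0
  12 | 0100100100010 | 0 | 0
  13 | 1001001000100 | 1 | 0
  14 | 0010010001000 | 0 | 1
  15 | 0100100010001 | 0 | 1
  16 | 1001000100011 | 1 | 0
  17 | 0010001000110 | 0 | 1
  18 | 0100010001101 | 0 | 1
  19 | 1000100011011 | 1 | 1
  20 | 0001000110111 | 0 | 0
  21 | 0010001101110 | 0 | 0
  22 | 0100011011100 | 0 | 0
  23 | 1000110111000 | 1 | 0
  24 | 0001101110000 | 0 | 0
  25 | 0011011100000 | 0 | 0
  26 | 0110111000000 | 0 | 0
  27 | 1101110000000 | 1 | 1
  28 | 1011100000001 | 1 | 0
  29 | 0111000000010 | 0 | 0
  30 | 1110000000100 | 1 | 0
  31 | 1100000001000 | 1 | 0
  32 | 1000000010000 | 1 | 1
  33 | 0000000100001 | 0 | 1
  34 | 0000001000011 | 0 | 1
  35 | 0000010000111 | 0 | 0
  36 | 0000100001110 | 0 | 0
  37 | 0001000011100 | 0 | 0
  38 | 0010000111000 | 0 | 1
  39 | 0100001110001 | 0 | 1
  40 | 1000011100011 | 1 | 0
  41 | 0000111000110 | 0 | 1
  42 | 0001110001101 | 0 | 1
  43 | 0011100011011 | 0 | 0
  44 | 0111000110110 | 0 | 1
  45 | 1110001101101 | 1 | 0
  46 | 1100011011010 | 1 | 0
  47 | 1000110110100 | 1 | 0
  48 | 0001101101000 | 0 | 1
  49 | 0011011010001 | 0 | 1
  50 | 0110110100011 | 0 | 1
  51 | 1101101000111 | 1 | 1
  52 | 1011010001111 | 1 | 0
  53 | 0110100011110 | 0 | 0
  54 | 1101000111100 | 1 | 1
  55 | 1010001111001 | 1 | 1
  56 | 0100011110011 | 0 | 1
  57 | 1000111100111 | 1 | 1
  58 | 0001111001111 | 0 | 1
  59 | 0011110011111 | 0 | 1
  60 | 0111100111111 | 0 | 1
  61 | 1111001111111 | 1 | 0
  62 | 1110011111110 | 1 | 1
  63 | 1100111111101 | 1 | 0
  64 | 1001111111010 | 1 | 0
  65 | 0011111110100 | 0 | 1
  66 | 0111111101001 | 0 | 0
  67 | 1111111010010 | 1 | 1
  68 | 1111110100101 | 1 | 1
  69 | 1111101001011 | 1 | 1
  70 | 1111010010111 | 1 | 1
  71 | 1110100101111 | 1 | 0
  72 | 1101001011110 | 1 | 1
  73 | 1010010111101 | 1 | 0
  74 | 0100101111010 | 0 | 1
  75 | 1001011110101 | 1 | 1
  76 | 0010111101011 | 0 | 0
  77 | 0101111010110 | 0 | 1
  78 | 1011110101101 | 1 | 0
  79 | 0111101011010 | 0 | 1
  80 | 1111010110101 | 1 | 1
  81 | 1110101101011 | 1 | 1
  82 | 1101011010111 | 1 | 1
  83 | 1010110101111 | 1 | 0
  84 | 0101101011110 | 0 | 0
  85 | 1011010111100 | 1 | 1
  86 | 0110101111001 | 0 | 0
  87 | 1101011110010 | 1 | 1
  88 | 1010111100101 | 1 | 1
  89 | 0101111001011 | 0 | 0
  90 | 1011110010110 | 1 | 0
  91 | 0111100101100 | 0 | 0
  92 | 1111001011000 | 1 | 0
  93 | 1110010110000 | 1 | 1
  94 | 1100101100001 | 1 | 0
  95 | 1001011000010 | 1 | 1
  96 | 0010110000101 | 0 | 0
  97 | 0101100001010 | 0 | 1
  98 | 1011000010101 | 1 | 1
  99 | 0110000101011 | 0 | 0
 100 | 1100001010110 | 1 | 0
 101 | 1000010101100 | 1 | 1
 102 | 0000101011001 | 0 | 0
 103 | 0001010110010 | 0 | 0
 104 | 0010101100100 | 0 | 1
 105 | 0101011001001 | 0 | 0
 106 | 1010110010010 | 1 | 1
 107 | 0101100100101 | 0 | 0
 108 | 1011001001010 | 1 | 0
 109 | 0110010010100 | 0 | 1
 110 | 1100100101001 | 1 | 1
 111 | 1001001010011 | 1 | 0
 112 | 0010010100110 | 0 | 1
 113 | 0100101001101 | 0 | 1
 114 | 1001010011011 | 1 | 1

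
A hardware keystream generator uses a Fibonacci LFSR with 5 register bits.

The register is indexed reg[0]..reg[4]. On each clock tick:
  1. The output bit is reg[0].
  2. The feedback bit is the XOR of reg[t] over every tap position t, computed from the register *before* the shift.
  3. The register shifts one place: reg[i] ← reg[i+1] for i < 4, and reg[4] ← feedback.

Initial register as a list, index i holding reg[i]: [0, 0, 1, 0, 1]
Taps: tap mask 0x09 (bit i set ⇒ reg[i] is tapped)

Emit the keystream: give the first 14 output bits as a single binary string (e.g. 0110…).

step | reg (before) | out | fb
   0 | 00101 | 0 | 0
   1 | 01010 | 0 | 1
   2 | 10101 | 1 | 1
   3 | 01011 | 0 | 1
   4 | 10111 | 1 | 0
   5 | 01110 | 0 | 1
   6 | 11101 | 1 | 1
   7 | 11011 | 1 | 0
   8 | 10110 | 1 | 0
   9 | 01100 | 0 | 0
  10 | 11000 | 1 | 1
  11 | 10001 | 1 | 1
  12 | 00011 | 0 | 1
  13 | 00111 | 0 | 1

00101011101100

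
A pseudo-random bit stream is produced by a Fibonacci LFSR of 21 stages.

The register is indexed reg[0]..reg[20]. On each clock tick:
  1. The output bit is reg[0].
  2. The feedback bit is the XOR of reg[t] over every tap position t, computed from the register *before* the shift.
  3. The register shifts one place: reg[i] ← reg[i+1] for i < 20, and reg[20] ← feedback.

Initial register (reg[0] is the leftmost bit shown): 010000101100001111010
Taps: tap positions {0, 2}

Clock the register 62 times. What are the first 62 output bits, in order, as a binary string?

k : reg_k → out_k, fb_k
0: 010000101100001111010 → 0, fb=0
1: 100001011000011110100 → 1, fb=1
2: 000010110000111101001 → 0, fb=0
3: 000101100001111010010 → 0, fb=0
4: 001011000011110100100 → 0, fb=1
5: 010110000111101001001 → 0, fb=0
6: 101100001111010010010 → 1, fb=0
7: 011000011110100100100 → 0, fb=1
8: 110000111101001001001 → 1, fb=1
9: 100001111010010010011 → 1, fb=1
10: 000011110100100100111 → 0, fb=0
11: 000111101001001001110 → 0, fb=0
12: 001111010010010011100 → 0, fb=1
13: 011110100100100111001 → 0, fb=1
14: 111101001001001110011 → 1, fb=0
15: 111010010010011100110 → 1, fb=0
16: 110100100100111001100 → 1, fb=1
17: 101001001001110011001 → 1, fb=0
18: 010010010011100110010 → 0, fb=0
19: 100100100111001100100 → 1, fb=1
20: 001001001110011001001 → 0, fb=1
21: 010010011100110010011 → 0, fb=0
22: 100100111001100100110 → 1, fb=1
23: 001001110011001001101 → 0, fb=1
24: 010011100110010011011 → 0, fb=0
25: 100111001100100110110 → 1, fb=1
26: 001110011001001101101 → 0, fb=1
27: 011100110010011011011 → 0, fb=1
28: 111001100100110110111 → 1, fb=0
29: 110011001001101101110 → 1, fb=1
30: 100110010011011011101 → 1, fb=1
31: 001100100110110111011 → 0, fb=1
32: 011001001101101110111 → 0, fb=1
33: 110010011011011101111 → 1, fb=1
34: 100100110110111011111 → 1, fb=1
35: 001001101101110111111 → 0, fb=1
36: 010011011011101111111 → 0, fb=0
37: 100110110111011111110 → 1, fb=1
38: 001101101110111111101 → 0, fb=1
39: 011011011101111111011 → 0, fb=1
40: 110110111011111110111 → 1, fb=1
41: 101101110111111101111 → 1, fb=0
42: 011011101111111011110 → 0, fb=1
43: 110111011111110111101 → 1, fb=1
44: 101110111111101111011 → 1, fb=0
45: 011101111111011110110 → 0, fb=1
46: 111011111110111101101 → 1, fb=0
47: 110111111101111011010 → 1, fb=1
48: 101111111011110110101 → 1, fb=0
49: 011111110111101101010 → 0, fb=1
50: 111111101111011010101 → 1, fb=0
51: 111111011110110101010 → 1, fb=0
52: 111110111101101010100 → 1, fb=0
53: 111101111011010101000 → 1, fb=0
54: 111011110110101010000 → 1, fb=0
55: 110111101101010100000 → 1, fb=1
56: 101111011010101000001 → 1, fb=0
57: 011110110101010000010 → 0, fb=1
58: 111101101010100000101 → 1, fb=0
59: 111011010101000001010 → 1, fb=0
60: 110110101010000010100 → 1, fb=1
61: 101101010100000101001 → 1, fb=0

01000010110000111101001001001110011001001101101110111111101111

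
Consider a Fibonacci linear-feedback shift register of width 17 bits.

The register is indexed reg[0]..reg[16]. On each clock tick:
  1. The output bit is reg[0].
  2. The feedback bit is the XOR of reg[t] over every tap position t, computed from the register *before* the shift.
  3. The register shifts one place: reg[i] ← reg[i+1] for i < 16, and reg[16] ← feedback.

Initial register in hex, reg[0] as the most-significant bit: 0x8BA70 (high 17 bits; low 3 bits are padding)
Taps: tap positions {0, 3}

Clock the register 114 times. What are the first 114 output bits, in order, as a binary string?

tick  register→output (feedback)
  0  10001011101001110→1 (1)
  1  00010111010011101→0 (1)
  2  00101110100111011→0 (0)
  3  01011101001110110→0 (1)
  4  10111010011101101→1 (0)
  5  01110100111011010→0 (1)
  6  11101001110110101→1 (1)
  7  11010011101101011→1 (0)
  8  10100111011010110→1 (1)
  9  01001110110101101→0 (0)
 10  10011101101011010→1 (0)
 11  00111011010110100→0 (1)
 12  01110110101101001→0 (1)
 13  11101101011010011→1 (1)
 14  11011010110100111→1 (0)
 15  10110101101001110→1 (0)
 16  01101011010011100→0 (0)
 17  11010110100111000→1 (0)
 18  10101101001110000→1 (1)
 19  01011010011100001→0 (1)
 20  10110100111000011→1 (0)
 21  01101001110000110→0 (0)
 22  11010011100001100→1 (0)
 23  10100111000011000→1 (1)
 24  01001110000110001→0 (0)
 25  10011100001100010→1 (0)
 26  00111000011000100→0 (1)
 27  01110000110001001→0 (1)
 28  11100001100010011→1 (1)
 29  11000011000100111→1 (1)
 30  10000110001001111→1 (1)
 31  00001100010011111→0 (0)
 32  00011000100111110→0 (1)
 33  00110001001111101→0 (1)
 34  01100010011111011→0 (0)
 35  11000100111110110→1 (1)
 36  10001001111101101→1 (1)
 37  00010011111011011→0 (1)
 38  00100111110110111→0 (0)
 39  01001111101101110→0 (0)
 40  10011111011011100→1 (0)
 41  00111110110111000→0 (1)
 42  01111101101110001→0 (1)
 43  11111011011100011→1 (0)
 44  11110110111000110→1 (0)
 45  11101101110001100→1 (1)
 46  11011011100011001→1 (0)
 47  10110111000110010→1 (0)
 48  01101110001100100→0 (0)
 49  11011100011001000→1 (0)
 50  10111000110010000→1 (0)
 51  01110001100100000→0 (1)
 52  11100011001000001→1 (1)
 53  11000110010000011→1 (1)
 54  10001100100000111→1 (1)
 55  00011001000001111→0 (1)
 56  00110010000011111→0 (1)
 57  01100100000111111→0 (0)
 58  11001000001111110→1 (1)
 59  10010000011111101→1 (0)
 60  00100000111111010→0 (0)
 61  01000001111110100→0 (0)
 62  10000011111101000→1 (1)
 63  00000111111010001→0 (0)
 64  00001111110100010→0 (0)
 65  00011111101000100→0 (1)
 66  00111111010001001→0 (1)
 67  01111110100010011→0 (1)
 68  11111101000100111→1 (0)
 69  11111010001001110→1 (0)
 70  11110100010011100→1 (0)
 71  11101000100111000→1 (1)
 72  11010001001110001→1 (0)
 73  10100010011100010→1 (1)
 74  01000100111000101→0 (0)
 75  10001001110001010→1 (1)
 76  00010011100010101→0 (1)
 77  00100111000101011→0 (0)
 78  01001110001010110→0 (0)
 79  10011100010101100→1 (0)
 80  00111000101011000→0 (1)
 81  01110001010110001→0 (1)
 82  11100010101100011→1 (1)
 83  11000101011000111→1 (1)
 84  10001010110001111→1 (1)
 85  00010101100011111→0 (1)
 86  00101011000111111→0 (0)
 87  01010110001111110→0 (1)
 88  10101100011111101→1 (1)
 89  01011000111111011→0 (1)
 90  10110001111110111→1 (0)
 91  01100011111101110→0 (0)
 92  11000111111011100→1 (1)
 93  10001111110111001→1 (1)
 94  00011111101110011→0 (1)
 95  00111111011100111→0 (1)
 96  01111110111001111→0 (1)
 97  11111101110011111→1 (0)
 98  11111011100111110→1 (0)
 99  11110111001111100→1 (0)
100  11101110011111000→1 (1)
101  11011100111110001→1 (0)
102  10111001111100010→1 (0)
103  01110011111000100→0 (1)
104  11100111110001001→1 (1)
105  11001111100010011→1 (1)
106  10011111000100111→1 (0)
107  00111110001001110→0 (1)
108  01111100010011101→0 (1)
109  11111000100111011→1 (0)
110  11110001001110110→1 (0)
111  11100010011101100→1 (1)
112  11000100111011001→1 (1)
113  10001001110110011→1 (1)

100010111010011101101011010011100001100010011111011011100011001000001111110100010011100010101100011111101110011111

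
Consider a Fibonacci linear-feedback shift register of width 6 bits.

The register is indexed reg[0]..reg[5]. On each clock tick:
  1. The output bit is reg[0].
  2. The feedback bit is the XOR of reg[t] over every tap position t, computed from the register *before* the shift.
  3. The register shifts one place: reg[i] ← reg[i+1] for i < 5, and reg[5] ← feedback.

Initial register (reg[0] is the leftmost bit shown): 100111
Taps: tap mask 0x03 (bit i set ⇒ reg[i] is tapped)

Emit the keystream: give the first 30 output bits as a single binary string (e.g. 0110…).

100111101000111001001011011101

k : reg_k → out_k, fb_k
0: 100111 → 1, fb=1
1: 001111 → 0, fb=0
2: 011110 → 0, fb=1
3: 111101 → 1, fb=0
4: 111010 → 1, fb=0
5: 110100 → 1, fb=0
6: 101000 → 1, fb=1
7: 010001 → 0, fb=1
8: 100011 → 1, fb=1
9: 000111 → 0, fb=0
10: 001110 → 0, fb=0
11: 011100 → 0, fb=1
12: 111001 → 1, fb=0
13: 110010 → 1, fb=0
14: 100100 → 1, fb=1
15: 001001 → 0, fb=0
16: 010010 → 0, fb=1
17: 100101 → 1, fb=1
18: 001011 → 0, fb=0
19: 010110 → 0, fb=1
20: 101101 → 1, fb=1
21: 011011 → 0, fb=1
22: 110111 → 1, fb=0
23: 101110 → 1, fb=1
24: 011101 → 0, fb=1
25: 111011 → 1, fb=0
26: 110110 → 1, fb=0
27: 101100 → 1, fb=1
28: 011001 → 0, fb=1
29: 110011 → 1, fb=0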